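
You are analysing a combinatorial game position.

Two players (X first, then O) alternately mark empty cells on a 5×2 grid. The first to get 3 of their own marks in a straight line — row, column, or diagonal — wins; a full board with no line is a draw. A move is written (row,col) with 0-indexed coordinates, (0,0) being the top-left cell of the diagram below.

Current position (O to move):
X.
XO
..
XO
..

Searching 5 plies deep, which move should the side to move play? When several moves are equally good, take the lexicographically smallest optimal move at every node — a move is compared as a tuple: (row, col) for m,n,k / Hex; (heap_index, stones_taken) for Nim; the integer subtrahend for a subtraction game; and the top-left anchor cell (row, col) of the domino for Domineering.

O's best at [X./XO/../XO/..]: (2,1)

ply 1, O at X./XO/../XO/.. | (0,1)=-1→XO/XO/../XO/..; (2,0)=+0→X./XO/O./XO/..; (2,1)=+1→X./XO/.O/XO/..*; (4,0)=-1→X./XO/../XO/O.; (4,1)=-1→X./XO/../XO/.O
ply 2: X./XO/.O/XO/.. is terminal -1 (X); from X./XO/../XO/.. depth 5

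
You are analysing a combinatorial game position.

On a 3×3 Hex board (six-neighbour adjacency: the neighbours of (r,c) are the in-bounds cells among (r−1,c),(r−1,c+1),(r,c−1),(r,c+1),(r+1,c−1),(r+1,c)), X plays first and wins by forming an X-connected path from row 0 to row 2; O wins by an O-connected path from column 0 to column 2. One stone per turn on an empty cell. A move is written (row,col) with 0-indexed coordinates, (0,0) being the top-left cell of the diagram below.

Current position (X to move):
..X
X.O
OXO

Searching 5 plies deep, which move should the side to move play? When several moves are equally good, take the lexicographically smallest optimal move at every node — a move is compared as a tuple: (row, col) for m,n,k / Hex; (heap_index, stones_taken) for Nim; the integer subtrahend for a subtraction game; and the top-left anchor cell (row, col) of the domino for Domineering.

[..X/X.O/OXO] X move#1: (0,0):-1/X.X/X.O/OXO, (0,1):-1/.XX/X.O/OXO, (1,1):+1/..X/XXO/OXO*
[..X/XXO/OXO] end (terminal -1, O#2); searched ..X/X.O/OXO to 5

X's best at [..X/X.O/OXO]: (1,1)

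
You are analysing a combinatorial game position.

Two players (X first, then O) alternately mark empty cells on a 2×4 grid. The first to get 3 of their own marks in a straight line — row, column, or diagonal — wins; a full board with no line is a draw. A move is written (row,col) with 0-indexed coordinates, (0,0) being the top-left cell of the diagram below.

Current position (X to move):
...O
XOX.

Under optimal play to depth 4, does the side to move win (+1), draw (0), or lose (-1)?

p1 X@[...O/XOX.]: (0,0)[X..O/XOX.]+0* (0,1)[.X.O/XOX.]+0 (0,2)[..XO/XOX.]+0 (1,3)[...O/XOXX]+0
p2 O@[X..O/XOX.]: (0,1)[XO.O/XOX.]+0* (0,2)[X.OO/XOX.]+0 (1,3)[X..O/XOXO]+0
p3 X@[XO.O/XOX.]: (0,2)[XOXO/XOX.]+0* (1,3)[XO.O/XOXX]-1
p4 O@[XOXO/XOX.]: (1,3)[XOXO/XOXO]+0*
p5 X@[XOXO/XOXO] terminal +0; root [...O/XOX.] d4

value(...O/XOX., X) = 0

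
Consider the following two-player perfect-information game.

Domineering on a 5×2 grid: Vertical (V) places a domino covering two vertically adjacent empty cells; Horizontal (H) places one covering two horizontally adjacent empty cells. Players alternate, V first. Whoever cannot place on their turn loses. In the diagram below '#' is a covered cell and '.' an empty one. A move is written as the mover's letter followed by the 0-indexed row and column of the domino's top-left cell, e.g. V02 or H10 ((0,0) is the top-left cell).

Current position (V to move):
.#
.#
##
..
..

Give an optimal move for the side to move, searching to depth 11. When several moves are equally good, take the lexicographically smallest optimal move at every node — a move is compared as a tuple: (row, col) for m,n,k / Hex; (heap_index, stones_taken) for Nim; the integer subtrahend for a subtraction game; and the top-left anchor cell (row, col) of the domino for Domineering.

V's best at [.#/.#/##/../..]: V30

ply 1, V at .#/.#/##/../.. | V00=-1→##/##/##/../..; V30=+1→.#/.#/##/#./#.*; V31=+1→.#/.#/##/.#/.#
ply 2: .#/.#/##/#./#. is terminal -1 (H); from .#/.#/##/../.. depth 11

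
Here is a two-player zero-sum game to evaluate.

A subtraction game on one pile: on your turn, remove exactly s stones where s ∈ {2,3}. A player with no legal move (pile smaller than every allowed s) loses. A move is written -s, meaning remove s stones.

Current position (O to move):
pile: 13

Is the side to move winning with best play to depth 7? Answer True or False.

O winning at [13]: True

ply 1, O at 13 | -2=+1→11*; -3=+1→10
ply 2, X at 11 | -2=-1→9*; -3=-1→8
ply 3, O at 9 | -2=-1→7; -3=+1→6*
ply 4, X at 6 | -2=-1→4*; -3=-1→3
ply 5, O at 4 | -2=-1→2; -3=+1→1*
ply 6: 1 is terminal -1 (X); from 13 depth 7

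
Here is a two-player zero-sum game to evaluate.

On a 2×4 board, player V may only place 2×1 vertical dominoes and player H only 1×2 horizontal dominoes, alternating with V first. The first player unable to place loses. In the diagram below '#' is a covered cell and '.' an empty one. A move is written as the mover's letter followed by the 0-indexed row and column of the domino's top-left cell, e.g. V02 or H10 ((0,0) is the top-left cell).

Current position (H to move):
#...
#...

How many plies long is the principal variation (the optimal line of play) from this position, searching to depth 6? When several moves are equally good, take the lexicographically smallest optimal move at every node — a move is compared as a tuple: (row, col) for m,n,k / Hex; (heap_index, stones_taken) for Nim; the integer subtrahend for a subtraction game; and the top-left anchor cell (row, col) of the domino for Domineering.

[#.../#...] H move#1: H01:+1/###./#...*, H02:+1/#.##/#..., H11:+1/#.../###., H12:+1/#.../#.##
[###./#...] V move#2: V03:-1/####/#..#*
[####/#..#] H move#3: H11:+1/####/####*
[####/####] end (terminal -1, V#4); searched #.../#... to 6

PV length from [#.../#...]: 3 plies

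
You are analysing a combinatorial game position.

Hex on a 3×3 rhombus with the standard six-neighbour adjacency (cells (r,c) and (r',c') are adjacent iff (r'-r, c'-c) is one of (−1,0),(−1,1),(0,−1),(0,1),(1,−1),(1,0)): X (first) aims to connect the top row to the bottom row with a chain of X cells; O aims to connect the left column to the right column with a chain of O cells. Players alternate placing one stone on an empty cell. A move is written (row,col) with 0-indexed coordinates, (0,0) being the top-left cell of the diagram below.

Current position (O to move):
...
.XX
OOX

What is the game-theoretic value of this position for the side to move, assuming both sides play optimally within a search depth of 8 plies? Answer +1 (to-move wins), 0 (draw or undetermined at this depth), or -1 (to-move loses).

value(.../.XX/OOX, O) = -1

[.../.XX/OOX] O move#1: (0,0):-1/O../.XX/OOX*, (0,1):-1/.O./.XX/OOX, (0,2):-1/..O/.XX/OOX, (1,0):-1/.../OXX/OOX
[O../.XX/OOX] X move#2: (0,1):+1/OX./.XX/OOX*, (0,2):+1/O.X/.XX/OOX, (1,0):+1/O../XXX/OOX
[OX./.XX/OOX] end (terminal -1, O#3); searched .../.XX/OOX to 8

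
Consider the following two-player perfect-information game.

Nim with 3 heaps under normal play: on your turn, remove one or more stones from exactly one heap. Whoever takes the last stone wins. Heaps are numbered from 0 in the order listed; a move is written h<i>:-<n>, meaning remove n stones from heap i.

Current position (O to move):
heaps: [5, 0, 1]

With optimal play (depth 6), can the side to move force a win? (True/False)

ply 1, O at (5,0,1) | h0:-1=-1→(4,0,1); h0:-2=-1→(3,0,1); h0:-3=-1→(2,0,1); h0:-4=+1→(1,0,1)*; h0:-5=-1→(0,0,1); h2:-1=-1→(5,0,0)
ply 2, X at (1,0,1) | h0:-1=-1→(0,0,1)*; h2:-1=-1→(1,0,0)
ply 3, O at (0,0,1) | h2:-1=+1→(0,0,0)*
ply 4: (0,0,0) is terminal -1 (X); from (5,0,1) depth 6

O winning at [(5,0,1)]: True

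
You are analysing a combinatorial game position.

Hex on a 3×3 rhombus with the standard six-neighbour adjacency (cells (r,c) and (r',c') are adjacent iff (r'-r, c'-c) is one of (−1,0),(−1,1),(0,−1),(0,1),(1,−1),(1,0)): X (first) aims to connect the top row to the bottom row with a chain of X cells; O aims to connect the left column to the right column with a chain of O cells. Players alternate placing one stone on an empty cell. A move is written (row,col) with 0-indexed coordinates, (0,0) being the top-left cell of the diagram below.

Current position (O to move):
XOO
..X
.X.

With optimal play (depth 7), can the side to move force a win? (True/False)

[XOO/..X/.X.] O move#1: (1,0):+1/XOO/O.X/.X.*, (1,1):+1/XOO/.OX/.X., (2,0):+1/XOO/..X/OX., (2,2):-1/XOO/..X/.XO
[XOO/O.X/.X.] end (terminal -1, X#2); searched XOO/..X/.X. to 7

O winning at [XOO/..X/.X.]: True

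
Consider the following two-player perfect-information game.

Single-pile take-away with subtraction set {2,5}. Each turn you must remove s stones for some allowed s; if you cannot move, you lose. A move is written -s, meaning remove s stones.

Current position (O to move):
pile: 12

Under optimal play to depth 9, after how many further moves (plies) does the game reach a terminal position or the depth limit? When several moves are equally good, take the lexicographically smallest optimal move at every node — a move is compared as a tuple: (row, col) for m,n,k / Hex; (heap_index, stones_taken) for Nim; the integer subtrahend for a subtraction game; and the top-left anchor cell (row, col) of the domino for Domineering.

ply 1, O at 12 | -2=-1→10; -5=+1→7*
ply 2, X at 7 | -2=-1→5*; -5=-1→2
ply 3, O at 5 | -2=-1→3; -5=+1→0*
ply 4: 0 is terminal -1 (X); from 12 depth 9

PV length from [12]: 3 plies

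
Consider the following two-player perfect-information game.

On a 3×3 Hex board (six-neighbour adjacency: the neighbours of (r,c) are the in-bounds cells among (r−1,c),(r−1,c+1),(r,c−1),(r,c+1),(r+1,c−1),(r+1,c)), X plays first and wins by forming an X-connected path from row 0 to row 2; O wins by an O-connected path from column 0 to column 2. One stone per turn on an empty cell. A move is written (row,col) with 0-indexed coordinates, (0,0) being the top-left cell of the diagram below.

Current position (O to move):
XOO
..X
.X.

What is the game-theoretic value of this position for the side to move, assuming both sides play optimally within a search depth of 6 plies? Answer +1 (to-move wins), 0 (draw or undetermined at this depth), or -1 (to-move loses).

value(XOO/..X/.X., O) = +1

p1 O@[XOO/..X/.X.]: (1,0)[XOO/O.X/.X.]+1* (1,1)[XOO/.OX/.X.]+1 (2,0)[XOO/..X/OX.]+1 (2,2)[XOO/..X/.XO]-1
p2 X@[XOO/O.X/.X.] terminal -1; root [XOO/..X/.X.] d6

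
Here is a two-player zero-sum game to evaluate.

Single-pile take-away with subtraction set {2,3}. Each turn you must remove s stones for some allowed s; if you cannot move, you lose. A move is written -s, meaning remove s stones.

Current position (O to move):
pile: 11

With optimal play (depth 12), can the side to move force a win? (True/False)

[11] O move#1: -2:-1/9*, -3:-1/8
[9] X move#2: -2:-1/7, -3:+1/6*
[6] O move#3: -2:-1/4*, -3:-1/3
[4] X move#4: -2:-1/2, -3:+1/1*
[1] end (terminal -1, O#5); searched 11 to 12

O winning at [11]: False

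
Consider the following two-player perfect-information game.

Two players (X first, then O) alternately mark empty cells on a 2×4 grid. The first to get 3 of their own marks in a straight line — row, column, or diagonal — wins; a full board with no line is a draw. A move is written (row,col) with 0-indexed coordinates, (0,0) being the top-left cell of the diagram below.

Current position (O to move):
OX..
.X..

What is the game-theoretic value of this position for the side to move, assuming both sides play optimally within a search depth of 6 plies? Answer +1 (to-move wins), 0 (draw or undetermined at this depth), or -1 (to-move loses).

ply 1, O at OX../.X.. | (0,2)=-1→OXO./.X..; (0,3)=-1→OX.O/.X..; (1,0)=+0→OX../OX..*; (1,2)=+0→OX../.XO.; (1,3)=+0→OX../.X.O
ply 2, X at OX../OX.. | (0,2)=+0→OXX./OX..*; (0,3)=+0→OX.X/OX..; (1,2)=+0→OX../OXX.; (1,3)=+0→OX../OX.X
ply 3, O at OXX./OX.. | (0,3)=+0→OXXO/OX..*; (1,2)=-1→OXX./OXO.; (1,3)=-1→OXX./OX.O
ply 4, X at OXXO/OX.. | (1,2)=+0→OXXO/OXX.*; (1,3)=+0→OXXO/OX.X
ply 5, O at OXXO/OXX. | (1,3)=+0→OXXO/OXXO*
ply 6: OXXO/OXXO is terminal +0 (X); from OX../.X.. depth 6

value(OX../.X.., O) = 0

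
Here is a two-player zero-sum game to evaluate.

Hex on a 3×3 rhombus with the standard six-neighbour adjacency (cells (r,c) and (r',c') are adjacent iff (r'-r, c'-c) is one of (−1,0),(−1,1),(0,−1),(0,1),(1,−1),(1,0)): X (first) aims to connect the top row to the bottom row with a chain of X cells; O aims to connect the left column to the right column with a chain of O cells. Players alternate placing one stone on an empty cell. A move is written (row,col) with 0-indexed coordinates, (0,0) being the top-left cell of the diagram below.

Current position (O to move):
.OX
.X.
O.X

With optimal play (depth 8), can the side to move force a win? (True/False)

p1 O@[.OX/.X./O.X]: (0,0)[OOX/.X./O.X]-1* (1,0)[.OX/OX./O.X]-1 (1,2)[.OX/.XO/O.X]-1 (2,1)[.OX/.X./OOX]-1
p2 X@[OOX/.X./O.X]: (1,0)[OOX/XX./O.X]+1* (1,2)[OOX/.XX/O.X]+1 (2,1)[OOX/.X./OXX]+1
p3 O@[OOX/XX./O.X]: (1,2)[OOX/XXO/O.X]-1* (2,1)[OOX/XX./OOX]-1
p4 X@[OOX/XXO/O.X]: (2,1)[OOX/XXO/OXX]+1*
p5 O@[OOX/XXO/OXX] terminal -1; root [.OX/.X./O.X] d8

O winning at [.OX/.X./O.X]: False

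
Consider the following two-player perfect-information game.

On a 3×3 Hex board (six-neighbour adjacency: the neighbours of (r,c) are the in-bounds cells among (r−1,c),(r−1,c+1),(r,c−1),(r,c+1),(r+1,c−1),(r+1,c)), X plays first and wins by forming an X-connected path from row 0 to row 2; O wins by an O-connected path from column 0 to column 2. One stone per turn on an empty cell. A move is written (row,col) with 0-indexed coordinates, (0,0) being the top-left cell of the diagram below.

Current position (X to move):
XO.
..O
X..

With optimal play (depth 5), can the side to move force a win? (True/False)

ply 1, X at XO./..O/X.. | (0,2)=+1→XOX/..O/X..*; (1,0)=+1→XO./X.O/X..; (1,1)=+1→XO./.XO/X..; (2,1)=-1→XO./..O/XX.; (2,2)=-1→XO./..O/X.X
ply 2, O at XOX/..O/X.. | (1,0)=-1→XOX/O.O/X..*; (1,1)=-1→XOX/.OO/X..; (2,1)=-1→XOX/..O/XO.; (2,2)=-1→XOX/..O/X.O
ply 3, X at XOX/O.O/X.. | (1,1)=+1→XOX/OXO/X..*; (2,1)=-1→XOX/O.O/XX.; (2,2)=-1→XOX/O.O/X.X
ply 4: XOX/OXO/X.. is terminal -1 (O); from XO./..O/X.. depth 5

X winning at [XO./..O/X..]: True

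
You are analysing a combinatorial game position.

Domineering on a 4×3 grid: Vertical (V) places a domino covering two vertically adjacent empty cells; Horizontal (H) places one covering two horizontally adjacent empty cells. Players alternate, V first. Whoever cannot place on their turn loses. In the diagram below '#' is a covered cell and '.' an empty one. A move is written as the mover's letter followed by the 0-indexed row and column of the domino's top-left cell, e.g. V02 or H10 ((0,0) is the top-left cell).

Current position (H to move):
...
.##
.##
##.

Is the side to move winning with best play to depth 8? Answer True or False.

p1 H@[.../.##/.##/##.]: H00[##./.##/.##/##.]-1* H01[.##/.##/.##/##.]-1
p2 V@[##./.##/.##/##.]: V10[##./###/###/##.]+1*
p3 H@[##./###/###/##.] terminal -1; root [.../.##/.##/##.] d8

H winning at [.../.##/.##/##.]: False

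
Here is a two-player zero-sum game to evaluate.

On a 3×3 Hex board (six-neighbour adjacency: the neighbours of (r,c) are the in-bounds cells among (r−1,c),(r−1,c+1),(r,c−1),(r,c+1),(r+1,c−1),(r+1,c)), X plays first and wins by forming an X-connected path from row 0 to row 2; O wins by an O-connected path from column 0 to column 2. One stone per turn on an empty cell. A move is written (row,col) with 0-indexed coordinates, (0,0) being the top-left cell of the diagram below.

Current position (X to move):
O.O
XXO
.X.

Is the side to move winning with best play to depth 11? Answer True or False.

ply 1, X at O.O/XXO/.X. | (0,1)=+1→OXO/XXO/.X.*; (2,0)=-1→O.O/XXO/XX.; (2,2)=-1→O.O/XXO/.XX
ply 2: OXO/XXO/.X. is terminal -1 (O); from O.O/XXO/.X. depth 11

X winning at [O.O/XXO/.X.]: True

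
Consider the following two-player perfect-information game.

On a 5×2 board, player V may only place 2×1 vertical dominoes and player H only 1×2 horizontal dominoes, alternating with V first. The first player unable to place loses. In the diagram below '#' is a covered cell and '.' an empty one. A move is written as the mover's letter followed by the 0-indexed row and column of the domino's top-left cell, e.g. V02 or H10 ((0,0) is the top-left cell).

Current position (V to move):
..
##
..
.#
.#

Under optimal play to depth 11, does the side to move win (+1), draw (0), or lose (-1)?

p1 V@[../##/../.#/.#]: V20[../##/#./##/.#]-1* V30[../##/../##/##]-1
p2 H@[../##/#./##/.#]: H00[##/##/#./##/.#]+1*
p3 V@[##/##/#./##/.#] terminal -1; root [../##/../.#/.#] d11

value(../##/../.#/.#, V) = -1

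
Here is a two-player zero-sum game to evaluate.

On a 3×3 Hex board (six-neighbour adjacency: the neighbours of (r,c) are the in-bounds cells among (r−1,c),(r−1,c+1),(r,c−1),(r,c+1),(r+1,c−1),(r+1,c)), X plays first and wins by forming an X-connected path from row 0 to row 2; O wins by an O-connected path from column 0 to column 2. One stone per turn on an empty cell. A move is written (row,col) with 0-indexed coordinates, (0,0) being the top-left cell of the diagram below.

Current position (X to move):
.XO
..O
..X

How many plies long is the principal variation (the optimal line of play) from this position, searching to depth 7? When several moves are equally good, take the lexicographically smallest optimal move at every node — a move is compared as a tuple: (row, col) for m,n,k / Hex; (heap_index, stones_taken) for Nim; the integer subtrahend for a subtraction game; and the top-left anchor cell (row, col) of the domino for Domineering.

p1 X@[.XO/..O/..X]: (0,0)[XXO/..O/..X]-1 (1,0)[.XO/X.O/..X]-1 (1,1)[.XO/.XO/..X]+1* (2,0)[.XO/..O/X.X]+1 (2,1)[.XO/..O/.XX]-1
p2 O@[.XO/.XO/..X]: (0,0)[OXO/.XO/..X]-1* (1,0)[.XO/OXO/..X]-1 (2,0)[.XO/.XO/O.X]-1 (2,1)[.XO/.XO/.OX]-1
p3 X@[OXO/.XO/..X]: (1,0)[OXO/XXO/..X]+1* (2,0)[OXO/.XO/X.X]+1 (2,1)[OXO/.XO/.XX]+1
p4 O@[OXO/XXO/..X]: (2,0)[OXO/XXO/O.X]-1* (2,1)[OXO/XXO/.OX]-1
p5 X@[OXO/XXO/O.X]: (2,1)[OXO/XXO/OXX]+1*
p6 O@[OXO/XXO/OXX] terminal -1; root [.XO/..O/..X] d7

PV length from [.XO/..O/..X]: 5 plies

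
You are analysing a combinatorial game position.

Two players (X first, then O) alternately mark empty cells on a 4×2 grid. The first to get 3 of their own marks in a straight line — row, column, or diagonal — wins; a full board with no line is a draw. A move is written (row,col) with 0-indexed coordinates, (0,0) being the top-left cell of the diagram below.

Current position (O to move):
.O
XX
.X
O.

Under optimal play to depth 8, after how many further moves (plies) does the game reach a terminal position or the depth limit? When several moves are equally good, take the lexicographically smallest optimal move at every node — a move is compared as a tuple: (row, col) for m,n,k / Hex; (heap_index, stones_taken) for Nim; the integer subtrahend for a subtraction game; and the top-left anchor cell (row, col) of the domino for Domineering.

PV length from [.O/XX/.X/O.]: 3 plies

ply 1, O at .O/XX/.X/O. | (0,0)=-1→OO/XX/.X/O.; (2,0)=-1→.O/XX/OX/O.; (3,1)=+0→.O/XX/.X/OO*
ply 2, X at .O/XX/.X/OO | (0,0)=+0→XO/XX/.X/OO*; (2,0)=+0→.O/XX/XX/OO
ply 3, O at XO/XX/.X/OO | (2,0)=+0→XO/XX/OX/OO*
ply 4: XO/XX/OX/OO is terminal +0 (X); from .O/XX/.X/O. depth 8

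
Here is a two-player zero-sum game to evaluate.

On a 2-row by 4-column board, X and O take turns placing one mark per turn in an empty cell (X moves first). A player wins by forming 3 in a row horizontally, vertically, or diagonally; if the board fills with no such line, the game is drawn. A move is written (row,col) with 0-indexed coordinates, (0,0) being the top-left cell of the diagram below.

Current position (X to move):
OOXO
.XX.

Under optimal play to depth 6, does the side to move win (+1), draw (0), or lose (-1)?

value(OOXO/.XX., X) = +1

p1 X@[OOXO/.XX.]: (1,0)[OOXO/XXX.]+1* (1,3)[OOXO/.XXX]+1
p2 O@[OOXO/XXX.] terminal -1; root [OOXO/.XX.] d6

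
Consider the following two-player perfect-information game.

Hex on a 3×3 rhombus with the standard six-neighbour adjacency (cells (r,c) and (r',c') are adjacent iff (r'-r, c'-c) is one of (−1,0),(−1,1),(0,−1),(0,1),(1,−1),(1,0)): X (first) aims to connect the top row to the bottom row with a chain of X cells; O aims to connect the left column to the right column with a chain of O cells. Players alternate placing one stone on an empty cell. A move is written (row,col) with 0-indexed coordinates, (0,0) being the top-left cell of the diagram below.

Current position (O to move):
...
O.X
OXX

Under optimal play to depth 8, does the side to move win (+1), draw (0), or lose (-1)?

ply 1, O at .../O.X/OXX | (0,0)=-1→O../O.X/OXX; (0,1)=-1→.O./O.X/OXX; (0,2)=+1→..O/O.X/OXX*; (1,1)=-1→.../OOX/OXX
ply 2, X at ..O/O.X/OXX | (0,0)=-1→X.O/O.X/OXX*; (0,1)=-1→.XO/O.X/OXX; (1,1)=-1→..O/OXX/OXX
ply 3, O at X.O/O.X/OXX | (0,1)=+1→XOO/O.X/OXX*; (1,1)=+1→X.O/OOX/OXX
ply 4: XOO/O.X/OXX is terminal -1 (X); from .../O.X/OXX depth 8

value(.../O.X/OXX, O) = +1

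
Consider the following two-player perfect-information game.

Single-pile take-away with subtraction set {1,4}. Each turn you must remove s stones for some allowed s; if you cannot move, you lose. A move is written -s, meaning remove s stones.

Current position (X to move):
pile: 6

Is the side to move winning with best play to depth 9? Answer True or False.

p1 X@[6]: -1[5]+1* -4[2]+1
p2 O@[5]: -1[4]-1* -4[1]-1
p3 X@[4]: -1[3]-1 -4[0]+1*
p4 O@[0] terminal -1; root [6] d9

X winning at [6]: True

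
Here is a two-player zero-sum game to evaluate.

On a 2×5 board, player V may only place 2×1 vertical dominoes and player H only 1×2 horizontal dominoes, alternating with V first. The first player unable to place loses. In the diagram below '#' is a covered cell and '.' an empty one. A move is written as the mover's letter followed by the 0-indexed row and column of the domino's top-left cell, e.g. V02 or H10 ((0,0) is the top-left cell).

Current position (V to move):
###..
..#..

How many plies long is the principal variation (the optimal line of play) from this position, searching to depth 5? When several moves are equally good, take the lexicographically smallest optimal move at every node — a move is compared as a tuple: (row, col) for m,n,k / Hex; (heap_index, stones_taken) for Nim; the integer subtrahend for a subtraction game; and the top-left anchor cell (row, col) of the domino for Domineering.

[###../..#..] V move#1: V03:+1/####./..##.*, V04:+1/###.#/..#.#
[####./..##.] H move#2: H10:-1/####./####.*
[####./####.] V move#3: V04:+1/#####/#####*
[#####/#####] end (terminal -1, H#4); searched ###../..#.. to 5

PV length from [###../..#..]: 3 plies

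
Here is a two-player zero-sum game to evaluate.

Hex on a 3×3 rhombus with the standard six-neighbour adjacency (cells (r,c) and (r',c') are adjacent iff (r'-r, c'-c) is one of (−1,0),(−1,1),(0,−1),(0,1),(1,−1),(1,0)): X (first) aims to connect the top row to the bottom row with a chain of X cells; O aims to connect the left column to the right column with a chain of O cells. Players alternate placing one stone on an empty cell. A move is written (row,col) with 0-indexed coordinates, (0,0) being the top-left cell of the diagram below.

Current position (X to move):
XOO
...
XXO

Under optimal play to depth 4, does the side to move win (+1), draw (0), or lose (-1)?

[XOO/.../XXO] X move#1: (1,0):+1/XOO/X../XXO*, (1,1):-1/XOO/.X./XXO, (1,2):-1/XOO/..X/XXO
[XOO/X../XXO] end (terminal -1, O#2); searched XOO/.../XXO to 4

value(XOO/.../XXO, X) = +1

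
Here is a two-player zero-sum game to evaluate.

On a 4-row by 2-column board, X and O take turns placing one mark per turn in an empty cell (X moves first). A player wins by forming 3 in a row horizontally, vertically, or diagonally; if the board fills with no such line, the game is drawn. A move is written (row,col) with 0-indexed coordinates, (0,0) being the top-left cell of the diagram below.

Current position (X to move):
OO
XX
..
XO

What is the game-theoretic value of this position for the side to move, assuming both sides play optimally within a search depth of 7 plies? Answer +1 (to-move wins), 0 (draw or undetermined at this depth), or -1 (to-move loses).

value(OO/XX/../XO, X) = +1

p1 X@[OO/XX/../XO]: (2,0)[OO/XX/X./XO]+1* (2,1)[OO/XX/.X/XO]+0
p2 O@[OO/XX/X./XO] terminal -1; root [OO/XX/../XO] d7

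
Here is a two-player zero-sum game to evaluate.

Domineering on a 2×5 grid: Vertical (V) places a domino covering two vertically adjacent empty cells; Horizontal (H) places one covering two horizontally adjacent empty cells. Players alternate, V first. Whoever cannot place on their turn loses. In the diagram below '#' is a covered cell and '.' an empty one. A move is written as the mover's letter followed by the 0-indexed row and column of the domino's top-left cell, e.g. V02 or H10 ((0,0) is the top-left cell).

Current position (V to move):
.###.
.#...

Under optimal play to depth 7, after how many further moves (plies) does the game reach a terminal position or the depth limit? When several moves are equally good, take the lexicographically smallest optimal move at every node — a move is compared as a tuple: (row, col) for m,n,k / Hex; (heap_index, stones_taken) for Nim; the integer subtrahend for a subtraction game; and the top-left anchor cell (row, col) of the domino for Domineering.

PV length from [.###./.#...]: 3 plies

[.###./.#...] V move#1: V00:-1/####./##..., V04:+1/.####/.#..#*
[.####/.#..#] H move#2: H12:-1/.####/.####*
[.####/.####] V move#3: V00:+1/#####/#####*
[#####/#####] end (terminal -1, H#4); searched .###./.#... to 7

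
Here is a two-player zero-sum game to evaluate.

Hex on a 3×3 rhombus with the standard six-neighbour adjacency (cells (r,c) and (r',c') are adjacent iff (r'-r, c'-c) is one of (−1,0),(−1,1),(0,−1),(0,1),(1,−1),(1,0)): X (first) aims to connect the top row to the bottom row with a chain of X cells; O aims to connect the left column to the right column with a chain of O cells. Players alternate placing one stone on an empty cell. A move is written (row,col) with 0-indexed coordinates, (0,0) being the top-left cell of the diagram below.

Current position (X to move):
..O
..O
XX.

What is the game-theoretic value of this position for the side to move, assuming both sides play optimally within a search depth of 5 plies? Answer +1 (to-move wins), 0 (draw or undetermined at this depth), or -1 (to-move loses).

ply 1, X at ..O/..O/XX. | (0,0)=-1→X.O/..O/XX.; (0,1)=+1→.XO/..O/XX.*; (1,0)=+1→..O/X.O/XX.; (1,1)=-1→..O/.XO/XX.; (2,2)=-1→..O/..O/XXX
ply 2, O at .XO/..O/XX. | (0,0)=-1→OXO/..O/XX.*; (1,0)=-1→.XO/O.O/XX.; (1,1)=-1→.XO/.OO/XX.; (2,2)=-1→.XO/..O/XXO
ply 3, X at OXO/..O/XX. | (1,0)=+1→OXO/X.O/XX.*; (1,1)=+1→OXO/.XO/XX.; (2,2)=+1→OXO/..O/XXX
ply 4: OXO/X.O/XX. is terminal -1 (O); from ..O/..O/XX. depth 5

value(..O/..O/XX., X) = +1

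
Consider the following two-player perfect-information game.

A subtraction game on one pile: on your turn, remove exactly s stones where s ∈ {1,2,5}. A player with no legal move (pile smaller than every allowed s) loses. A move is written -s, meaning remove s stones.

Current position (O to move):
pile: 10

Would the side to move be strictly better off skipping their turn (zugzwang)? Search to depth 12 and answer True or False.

zugzwang(10, O) = False

ply 1, O at 10 | -1=+1→9*; -2=-1→8; -5=-1→5
ply 2, X at 9 | -1=-1→8*; -2=-1→7; -5=-1→4
ply 3, O at 8 | -1=-1→7; -2=+1→6*; -5=+1→3
ply 4, X at 6 | -1=-1→5*; -2=-1→4; -5=-1→1
ply 5, O at 5 | -1=-1→4; -2=+1→3*; -5=+1→0
ply 6, X at 3 | -1=-1→2*; -2=-1→1
ply 7, O at 2 | -1=-1→1; -2=+1→0*
ply 8: 0 is terminal -1 (X); from 10 depth 12
suppose O passes — search the same position with X to move:
pass> ply 1, X at 10 | -1=+1→9*; -2=-1→8; -5=-1→5
pass> ply 2, O at 9 | -1=-1→8*; -2=-1→7; -5=-1→4
pass> ply 3, X at 8 | -1=-1→7; -2=+1→6*; -5=+1→3
pass> ply 4, O at 6 | -1=-1→5*; -2=-1→4; -5=-1→1
pass> ply 5, X at 5 | -1=-1→4; -2=+1→3*; -5=+1→0
pass> ply 6, O at 3 | -1=-1→2*; -2=-1→1
pass> ply 7, X at 2 | -1=-1→1; -2=+1→0*
pass> ply 8: 0 is terminal -1 (O); from 10 depth 12
for O: play +1, pass -1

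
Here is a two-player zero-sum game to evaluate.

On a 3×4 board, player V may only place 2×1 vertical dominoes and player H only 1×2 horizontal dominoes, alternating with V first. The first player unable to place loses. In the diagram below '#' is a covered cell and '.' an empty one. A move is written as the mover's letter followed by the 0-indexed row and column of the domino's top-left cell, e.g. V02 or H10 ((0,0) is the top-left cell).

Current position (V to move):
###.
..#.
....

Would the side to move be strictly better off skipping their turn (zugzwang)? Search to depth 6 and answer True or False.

ply 1, V at ###./..#./.... | V03=-1→####/..##/....; V10=+1→###./#.#./#...*; V11=+1→###./.##./.#..; V13=-1→###./..##/...#
ply 2, H at ###./#.#./#... | H21=-1→###./#.#./###.*; H22=-1→###./#.#./#.##
ply 3, V at ###./#.#./###. | V03=+1→####/#.##/###.*; V13=+1→###./#.##/####
ply 4: ####/#.##/###. is terminal -1 (H); from ###./..#./.... depth 6
suppose V passes — search the same position with H to move:
pass> ply 1, H at ###./..#./.... | H10=+1→###./###./....*; H20=+1→###./..#./##..; H21=-1→###./..#./.##.; H22=-1→###./..#./..##
pass> ply 2, V at ###./###./.... | V03=-1→####/####/....*; V13=-1→###./####/...#
pass> ply 3, H at ####/####/.... | H20=+1→####/####/##..*; H21=+1→####/####/.##.; H22=+1→####/####/..##
pass> ply 4: ####/####/##.. is terminal -1 (V); from ###./..#./.... depth 6
for V: play +1, pass -1

zugzwang(###./..#./...., V) = False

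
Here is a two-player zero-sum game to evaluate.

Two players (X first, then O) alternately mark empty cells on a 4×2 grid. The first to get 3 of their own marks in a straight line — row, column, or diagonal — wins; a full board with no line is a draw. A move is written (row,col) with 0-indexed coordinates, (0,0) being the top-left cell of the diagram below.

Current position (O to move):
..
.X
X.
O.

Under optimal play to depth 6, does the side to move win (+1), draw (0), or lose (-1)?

value(../.X/X./O., O) = 0

ply 1, O at ../.X/X./O. | (0,0)=-1→O./.X/X./O.; (0,1)=+0→.O/.X/X./O.*; (1,0)=-1→../OX/X./O.; (2,1)=+0→../.X/XO/O.; (3,1)=+0→../.X/X./OO
ply 2, X at .O/.X/X./O. | (0,0)=+0→XO/.X/X./O.*; (1,0)=+0→.O/XX/X./O.; (2,1)=+0→.O/.X/XX/O.; (3,1)=+0→.O/.X/X./OX
ply 3, O at XO/.X/X./O. | (1,0)=+0→XO/OX/X./O.*; (2,1)=-1→XO/.X/XO/O.; (3,1)=-1→XO/.X/X./OO
ply 4, X at XO/OX/X./O. | (2,1)=+0→XO/OX/XX/O.*; (3,1)=+0→XO/OX/X./OX
ply 5, O at XO/OX/XX/O. | (3,1)=+0→XO/OX/XX/OO*
ply 6: XO/OX/XX/OO is terminal +0 (X); from ../.X/X./O. depth 6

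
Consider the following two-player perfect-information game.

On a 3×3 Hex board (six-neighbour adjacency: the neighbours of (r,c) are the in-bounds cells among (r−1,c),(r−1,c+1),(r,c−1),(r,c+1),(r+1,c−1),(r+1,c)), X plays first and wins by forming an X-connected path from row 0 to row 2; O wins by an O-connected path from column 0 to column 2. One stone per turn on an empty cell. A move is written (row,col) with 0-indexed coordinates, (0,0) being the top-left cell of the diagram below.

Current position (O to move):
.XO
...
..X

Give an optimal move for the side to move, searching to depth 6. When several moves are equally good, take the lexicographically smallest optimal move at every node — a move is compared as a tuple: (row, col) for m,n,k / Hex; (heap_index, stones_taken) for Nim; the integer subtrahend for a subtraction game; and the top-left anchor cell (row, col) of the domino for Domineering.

[.XO/.../..X] O move#1: (0,0):-1/OXO/.../..X, (1,0):-1/.XO/O../..X, (1,1):+1/.XO/.O./..X*, (1,2):-1/.XO/..O/..X, (2,0):-1/.XO/.../O.X, (2,1):-1/.XO/.../.OX
[.XO/.O./..X] X move#2: (0,0):-1/XXO/.O./..X*, (1,0):-1/.XO/XO./..X, (1,2):-1/.XO/.OX/..X, (2,0):-1/.XO/.O./X.X, (2,1):-1/.XO/.O./.XX
[XXO/.O./..X] O move#3: (1,0):+1/XXO/OO./..X*, (1,2):+1/XXO/.OO/..X, (2,0):+1/XXO/.O./O.X, (2,1):+1/XXO/.O./.OX
[XXO/OO./..X] end (terminal -1, X#4); searched .XO/.../..X to 6

O's best at [.XO/.../..X]: (1,1)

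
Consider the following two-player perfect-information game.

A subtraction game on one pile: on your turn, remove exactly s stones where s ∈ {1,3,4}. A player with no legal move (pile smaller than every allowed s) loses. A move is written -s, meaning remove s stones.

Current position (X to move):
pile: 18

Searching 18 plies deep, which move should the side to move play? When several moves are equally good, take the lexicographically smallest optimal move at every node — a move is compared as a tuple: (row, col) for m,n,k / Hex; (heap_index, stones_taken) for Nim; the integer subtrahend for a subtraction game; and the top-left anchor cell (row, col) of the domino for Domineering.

X's best at [18]: -4

ply 1, X at 18 | -1=-1→17; -3=-1→15; -4=+1→14*
ply 2, O at 14 | -1=-1→13*; -3=-1→11; -4=-1→10
ply 3, X at 13 | -1=-1→12; -3=-1→10; -4=+1→9*
ply 4, O at 9 | -1=-1→8*; -3=-1→6; -4=-1→5
ply 5, X at 8 | -1=+1→7*; -3=-1→5; -4=-1→4
ply 6, O at 7 | -1=-1→6*; -3=-1→4; -4=-1→3
ply 7, X at 6 | -1=-1→5; -3=-1→3; -4=+1→2*
ply 8, O at 2 | -1=-1→1*
ply 9, X at 1 | -1=+1→0*
ply 10: 0 is terminal -1 (O); from 18 depth 18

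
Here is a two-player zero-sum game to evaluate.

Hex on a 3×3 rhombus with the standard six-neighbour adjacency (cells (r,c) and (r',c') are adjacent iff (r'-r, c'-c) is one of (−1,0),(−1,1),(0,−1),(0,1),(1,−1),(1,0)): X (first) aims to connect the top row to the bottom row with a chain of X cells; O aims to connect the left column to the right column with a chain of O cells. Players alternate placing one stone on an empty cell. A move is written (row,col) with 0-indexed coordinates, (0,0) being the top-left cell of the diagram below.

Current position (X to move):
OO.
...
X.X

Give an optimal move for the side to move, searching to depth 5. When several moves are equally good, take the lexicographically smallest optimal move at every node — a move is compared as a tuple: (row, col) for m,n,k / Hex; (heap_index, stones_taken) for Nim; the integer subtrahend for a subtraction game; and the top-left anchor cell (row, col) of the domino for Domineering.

X's best at [OO./.../X.X]: (0,2)

[OO./.../X.X] X move#1: (0,2):+1/OOX/.../X.X*, (1,0):-1/OO./X../X.X, (1,1):-1/OO./.X./X.X, (1,2):-1/OO./..X/X.X, (2,1):-1/OO./.../XXX
[OOX/.../X.X] O move#2: (1,0):-1/OOX/O../X.X*, (1,1):-1/OOX/.O./X.X, (1,2):-1/OOX/..O/X.X, (2,1):-1/OOX/.../XOX
[OOX/O../X.X] X move#3: (1,1):+1/OOX/OX./X.X*, (1,2):+1/OOX/O.X/X.X, (2,1):+1/OOX/O../XXX
[OOX/OX./X.X] end (terminal -1, O#4); searched OO./.../X.X to 5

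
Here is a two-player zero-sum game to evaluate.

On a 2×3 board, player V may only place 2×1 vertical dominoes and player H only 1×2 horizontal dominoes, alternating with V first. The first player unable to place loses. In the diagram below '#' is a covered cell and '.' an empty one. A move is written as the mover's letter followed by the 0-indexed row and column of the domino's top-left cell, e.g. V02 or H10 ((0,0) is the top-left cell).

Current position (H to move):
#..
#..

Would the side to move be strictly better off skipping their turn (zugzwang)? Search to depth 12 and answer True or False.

zugzwang(#../#.., H) = False

p1 H@[#../#..]: H01[###/#..]+1* H11[#../###]+1
p2 V@[###/#..] terminal -1; root [#../#..] d12
suppose H passes — search the same position with V to move:
pass> p1 V@[#../#..]: V01[##./##.]+1* V02[#.#/#.#]+1
pass> p2 H@[##./##.] terminal -1; root [#../#..] d12
for H: play +1, pass -1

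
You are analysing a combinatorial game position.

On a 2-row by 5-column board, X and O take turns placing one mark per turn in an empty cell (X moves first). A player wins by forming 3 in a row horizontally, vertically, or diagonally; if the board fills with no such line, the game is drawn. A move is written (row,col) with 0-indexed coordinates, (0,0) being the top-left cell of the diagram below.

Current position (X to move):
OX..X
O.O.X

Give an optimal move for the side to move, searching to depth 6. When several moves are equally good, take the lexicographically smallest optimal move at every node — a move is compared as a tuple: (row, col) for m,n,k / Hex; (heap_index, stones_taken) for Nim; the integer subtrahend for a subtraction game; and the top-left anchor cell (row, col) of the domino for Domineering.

[OX..X/O.O.X] X move#1: (0,2):-1/OXX.X/O.O.X, (0,3):-1/OX.XX/O.O.X, (1,1):+0/OX..X/OXO.X*, (1,3):-1/OX..X/O.OXX
[OX..X/OXO.X] O move#2: (0,2):+0/OXO.X/OXO.X*, (0,3):+0/OX.OX/OXO.X, (1,3):+0/OX..X/OXOOX
[OXO.X/OXO.X] X move#3: (0,3):+0/OXOXX/OXO.X*, (1,3):+0/OXO.X/OXOXX
[OXOXX/OXO.X] O move#4: (1,3):+0/OXOXX/OXOOX*
[OXOXX/OXOOX] end (terminal +0, X#5); searched OX..X/O.O.X to 6

X's best at [OX..X/O.O.X]: (1,1)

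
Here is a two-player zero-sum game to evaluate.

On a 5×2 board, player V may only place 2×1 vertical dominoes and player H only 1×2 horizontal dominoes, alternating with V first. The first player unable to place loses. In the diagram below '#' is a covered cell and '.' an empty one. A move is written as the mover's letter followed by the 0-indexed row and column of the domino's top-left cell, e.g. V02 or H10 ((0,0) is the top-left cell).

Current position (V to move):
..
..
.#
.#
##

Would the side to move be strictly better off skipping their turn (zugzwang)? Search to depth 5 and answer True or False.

zugzwang(../../.#/.#/##, V) = False

p1 V@[../../.#/.#/##]: V00[#./#./.#/.#/##]+1* V01[.#/.#/.#/.#/##]+1 V10[../#./##/.#/##]-1 V20[../../##/##/##]-1
p2 H@[#./#./.#/.#/##] terminal -1; root [../../.#/.#/##] d5
pass branch (H moves first from the same position):
  | p1 H@[../../.#/.#/##]: H00[##/../.#/.#/##]-1 H10[../##/.#/.#/##]+1*
  | p2 V@[../##/.#/.#/##]: V20[../##/##/##/##]-1*
  | p3 H@[../##/##/##/##]: H00[##/##/##/##/##]+1*
  | p4 V@[##/##/##/##/##] terminal -1; root [../../.#/.#/##] d5
V moving scores +1; V passing scores -1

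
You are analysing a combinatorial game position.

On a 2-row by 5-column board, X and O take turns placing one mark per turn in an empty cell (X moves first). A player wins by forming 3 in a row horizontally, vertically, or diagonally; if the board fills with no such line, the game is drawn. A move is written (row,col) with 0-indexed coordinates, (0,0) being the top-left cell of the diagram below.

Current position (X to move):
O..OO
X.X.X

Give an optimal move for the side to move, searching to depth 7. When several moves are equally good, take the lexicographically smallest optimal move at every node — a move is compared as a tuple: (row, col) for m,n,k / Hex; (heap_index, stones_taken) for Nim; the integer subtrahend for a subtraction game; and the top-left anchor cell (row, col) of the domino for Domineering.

X's best at [O..OO/X.X.X]: (0,2)

p1 X@[O..OO/X.X.X]: (0,1)[OX.OO/X.X.X]-1 (0,2)[O.XOO/X.X.X]+1* (1,1)[O..OO/XXX.X]+1 (1,3)[O..OO/X.XXX]+1
p2 O@[O.XOO/X.X.X]: (0,1)[OOXOO/X.X.X]-1* (1,1)[O.XOO/XOX.X]-1 (1,3)[O.XOO/X.XOX]-1
p3 X@[OOXOO/X.X.X]: (1,1)[OOXOO/XXX.X]+1* (1,3)[OOXOO/X.XXX]+1
p4 O@[OOXOO/XXX.X] terminal -1; root [O..OO/X.X.X] d7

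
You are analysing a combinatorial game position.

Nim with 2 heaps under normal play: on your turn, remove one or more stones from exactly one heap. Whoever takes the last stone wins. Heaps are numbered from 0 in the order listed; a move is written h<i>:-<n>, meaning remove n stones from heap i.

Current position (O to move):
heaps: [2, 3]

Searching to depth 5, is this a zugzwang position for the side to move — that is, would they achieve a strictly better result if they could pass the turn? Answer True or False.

zugzwang((2,3), O) = False

ply 1, O at (2,3) | h0:-1=-1→(1,3); h0:-2=-1→(0,3); h1:-1=+1→(2,2)*; h1:-2=-1→(2,1); h1:-3=-1→(2,0)
ply 2, X at (2,2) | h0:-1=-1→(1,2)*; h0:-2=-1→(0,2); h1:-1=-1→(2,1); h1:-2=-1→(2,0)
ply 3, O at (1,2) | h0:-1=-1→(0,2); h1:-1=+1→(1,1)*; h1:-2=-1→(1,0)
ply 4, X at (1,1) | h0:-1=-1→(0,1)*; h1:-1=-1→(1,0)
ply 5, O at (0,1) | h1:-1=+1→(0,0)*
ply 6: (0,0) is terminal -1 (X); from (2,3) depth 5
pass branch (X moves first from the same position):
  | ply 1, X at (2,3) | h0:-1=-1→(1,3); h0:-2=-1→(0,3); h1:-1=+1→(2,2)*; h1:-2=-1→(2,1); h1:-3=-1→(2,0)
  | ply 2, O at (2,2) | h0:-1=-1→(1,2)*; h0:-2=-1→(0,2); h1:-1=-1→(2,1); h1:-2=-1→(2,0)
  | ply 3, X at (1,2) | h0:-1=-1→(0,2); h1:-1=+1→(1,1)*; h1:-2=-1→(1,0)
  | ply 4, O at (1,1) | h0:-1=-1→(0,1)*; h1:-1=-1→(1,0)
  | ply 5, X at (0,1) | h1:-1=+1→(0,0)*
  | ply 6: (0,0) is terminal -1 (O); from (2,3) depth 5
O moving scores +1; O passing scores -1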